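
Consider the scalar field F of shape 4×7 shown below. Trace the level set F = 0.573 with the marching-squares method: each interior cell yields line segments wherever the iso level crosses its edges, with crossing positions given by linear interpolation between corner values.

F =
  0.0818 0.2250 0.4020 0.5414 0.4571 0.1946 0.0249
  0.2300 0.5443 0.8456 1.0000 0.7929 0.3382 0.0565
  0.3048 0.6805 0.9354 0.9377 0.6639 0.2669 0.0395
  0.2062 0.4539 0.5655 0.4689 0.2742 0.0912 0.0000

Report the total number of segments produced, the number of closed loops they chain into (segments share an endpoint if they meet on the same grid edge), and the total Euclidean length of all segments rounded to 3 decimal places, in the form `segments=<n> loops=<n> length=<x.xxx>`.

cell (0,1): code 0100 → (0.385,2.000)–(1.000,1.095)
cell (0,2): code 1100 → (0.069,3.000)–(0.385,2.000)
cell (0,3): code 1100 → (0.345,4.000)–(0.069,3.000)
cell (0,4): code 1000 → (1.000,4.484)–(0.345,4.000)
cell (1,0): code 0100 → (1.211,1.000)–(2.000,0.714)
cell (1,1): code 1110 → (1.000,1.095)–(1.211,1.000)
cell (1,4): code 1001 → (2.000,4.229)–(1.000,4.484)
cell (2,0): code 0010 → (2.000,0.714)–(2.474,1.000)
cell (2,1): code 0011 → (2.474,1.000)–(2.980,2.000)
cell (2,2): code 0011 → (2.980,2.000)–(2.778,3.000)
cell (2,3): code 0011 → (2.778,3.000)–(2.233,4.000)
cell (2,4): code 0001 → (2.233,4.000)–(2.000,4.229)
total: 12 segments, chained into 1 closed loop(s), length Σ = 10.257025

segments=12 loops=1 length=10.257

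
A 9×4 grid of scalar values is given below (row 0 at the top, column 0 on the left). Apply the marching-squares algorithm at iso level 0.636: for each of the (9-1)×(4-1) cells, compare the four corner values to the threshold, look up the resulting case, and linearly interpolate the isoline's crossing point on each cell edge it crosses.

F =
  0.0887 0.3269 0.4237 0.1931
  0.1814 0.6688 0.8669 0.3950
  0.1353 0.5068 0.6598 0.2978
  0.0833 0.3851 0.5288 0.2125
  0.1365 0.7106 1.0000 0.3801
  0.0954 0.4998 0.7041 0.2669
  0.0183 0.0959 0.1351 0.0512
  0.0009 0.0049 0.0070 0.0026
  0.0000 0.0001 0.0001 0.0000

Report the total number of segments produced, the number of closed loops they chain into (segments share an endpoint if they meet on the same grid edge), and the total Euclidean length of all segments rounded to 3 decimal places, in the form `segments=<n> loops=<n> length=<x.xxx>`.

segments=16 loops=2 length=10.129

cell (0,0): code 0100 → (0.904,1.000)–(1.000,0.933)
cell (0,1): code 1100 → (0.479,2.000)–(0.904,1.000)
cell (0,2): code 1000 → (1.000,2.489)–(0.479,2.000)
cell (1,0): code 0010 → (1.000,0.933)–(1.202,1.000)
cell (1,1): code 0111 → (1.202,1.000)–(2.000,1.844)
cell (1,2): code 1001 → (2.000,2.066)–(1.000,2.489)
cell (2,1): code 0010 → (2.000,1.844)–(2.182,2.000)
cell (2,2): code 0001 → (2.182,2.000)–(2.000,2.066)
cell (3,0): code 0100 → (3.771,1.000)–(4.000,0.870)
cell (3,1): code 1100 → (3.228,2.000)–(3.771,1.000)
cell (3,2): code 1000 → (4.000,2.587)–(3.228,2.000)
cell (4,0): code 0010 → (4.000,0.870)–(4.354,1.000)
cell (4,1): code 0111 → (4.354,1.000)–(5.000,1.667)
cell (4,2): code 1001 → (5.000,2.156)–(4.000,2.587)
cell (5,1): code 0010 → (5.000,1.667)–(5.120,2.000)
cell (5,2): code 0001 → (5.120,2.000)–(5.000,2.156)
total: 16 segments, chained into 2 closed loop(s), length Σ = 10.128701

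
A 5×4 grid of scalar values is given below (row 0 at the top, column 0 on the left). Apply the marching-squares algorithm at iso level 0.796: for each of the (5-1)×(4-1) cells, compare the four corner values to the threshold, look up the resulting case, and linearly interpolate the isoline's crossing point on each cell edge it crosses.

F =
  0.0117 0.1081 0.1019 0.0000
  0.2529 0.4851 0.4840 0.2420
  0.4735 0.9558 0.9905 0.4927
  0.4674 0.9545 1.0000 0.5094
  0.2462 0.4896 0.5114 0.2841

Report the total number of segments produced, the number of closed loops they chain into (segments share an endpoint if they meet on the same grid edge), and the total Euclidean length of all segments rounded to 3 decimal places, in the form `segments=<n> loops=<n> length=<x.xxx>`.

cell (1,0): code 0100 → (1.661,1.000)–(2.000,0.669)
cell (1,1): code 1100 → (1.616,2.000)–(1.661,1.000)
cell (1,2): code 1000 → (2.000,2.391)–(1.616,2.000)
cell (2,0): code 0110 → (2.000,0.669)–(3.000,0.675)
cell (2,2): code 1001 → (3.000,2.416)–(2.000,2.391)
cell (3,0): code 0010 → (3.000,0.675)–(3.341,1.000)
cell (3,1): code 0011 → (3.341,1.000)–(3.418,2.000)
cell (3,2): code 0001 → (3.418,2.000)–(3.000,2.416)
total: 8 segments, chained into 1 closed loop(s), length Σ = 6.087018

segments=8 loops=1 length=6.087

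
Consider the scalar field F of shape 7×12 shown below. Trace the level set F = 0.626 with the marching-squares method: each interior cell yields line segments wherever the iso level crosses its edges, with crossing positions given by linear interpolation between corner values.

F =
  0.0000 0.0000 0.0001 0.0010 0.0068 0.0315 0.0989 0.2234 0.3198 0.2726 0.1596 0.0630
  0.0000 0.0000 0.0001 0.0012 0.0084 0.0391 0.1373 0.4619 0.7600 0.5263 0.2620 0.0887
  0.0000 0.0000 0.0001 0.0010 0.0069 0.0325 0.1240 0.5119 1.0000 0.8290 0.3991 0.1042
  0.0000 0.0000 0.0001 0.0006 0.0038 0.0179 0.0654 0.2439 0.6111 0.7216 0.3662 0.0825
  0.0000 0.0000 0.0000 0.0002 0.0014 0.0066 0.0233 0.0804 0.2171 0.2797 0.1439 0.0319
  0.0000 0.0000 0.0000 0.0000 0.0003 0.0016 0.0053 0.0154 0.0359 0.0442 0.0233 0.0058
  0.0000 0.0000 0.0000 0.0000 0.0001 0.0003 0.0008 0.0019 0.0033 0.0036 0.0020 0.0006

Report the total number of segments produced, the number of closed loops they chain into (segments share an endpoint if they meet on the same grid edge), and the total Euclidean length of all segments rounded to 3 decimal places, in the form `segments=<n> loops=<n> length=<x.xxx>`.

segments=10 loops=1 length=7.227

cell (0,7): code 0100 → (0.696,8.000)–(1.000,7.550)
cell (0,8): code 1000 → (1.000,8.573)–(0.696,8.000)
cell (1,7): code 0110 → (1.000,7.550)–(2.000,7.234)
cell (1,8): code 1101 → (1.329,9.000)–(1.000,8.573)
cell (1,9): code 1000 → (2.000,9.472)–(1.329,9.000)
cell (2,7): code 0010 → (2.000,7.234)–(2.962,8.000)
cell (2,8): code 0111 → (2.962,8.000)–(3.000,8.135)
cell (2,9): code 1001 → (3.000,9.269)–(2.000,9.472)
cell (3,8): code 0010 → (3.000,8.135)–(3.216,9.000)
cell (3,9): code 0001 → (3.216,9.000)–(3.000,9.269)
total: 10 segments, chained into 1 closed loop(s), length Σ = 7.227413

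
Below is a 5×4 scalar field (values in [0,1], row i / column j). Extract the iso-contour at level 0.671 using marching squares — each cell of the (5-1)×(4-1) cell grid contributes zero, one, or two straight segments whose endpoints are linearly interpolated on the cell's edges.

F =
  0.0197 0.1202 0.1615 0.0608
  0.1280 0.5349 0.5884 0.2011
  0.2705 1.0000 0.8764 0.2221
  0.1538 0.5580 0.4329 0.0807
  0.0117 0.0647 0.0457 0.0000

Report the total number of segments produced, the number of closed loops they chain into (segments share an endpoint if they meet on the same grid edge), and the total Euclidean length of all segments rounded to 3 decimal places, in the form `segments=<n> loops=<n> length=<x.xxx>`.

cell (1,0): code 0100 → (1.293,1.000)–(2.000,0.549)
cell (1,1): code 1100 → (1.287,2.000)–(1.293,1.000)
cell (1,2): code 1000 → (2.000,2.314)–(1.287,2.000)
cell (2,0): code 0010 → (2.000,0.549)–(2.744,1.000)
cell (2,1): code 0011 → (2.744,1.000)–(2.463,2.000)
cell (2,2): code 0001 → (2.463,2.000)–(2.000,2.314)
total: 6 segments, chained into 1 closed loop(s), length Σ = 5.086756

segments=6 loops=1 length=5.087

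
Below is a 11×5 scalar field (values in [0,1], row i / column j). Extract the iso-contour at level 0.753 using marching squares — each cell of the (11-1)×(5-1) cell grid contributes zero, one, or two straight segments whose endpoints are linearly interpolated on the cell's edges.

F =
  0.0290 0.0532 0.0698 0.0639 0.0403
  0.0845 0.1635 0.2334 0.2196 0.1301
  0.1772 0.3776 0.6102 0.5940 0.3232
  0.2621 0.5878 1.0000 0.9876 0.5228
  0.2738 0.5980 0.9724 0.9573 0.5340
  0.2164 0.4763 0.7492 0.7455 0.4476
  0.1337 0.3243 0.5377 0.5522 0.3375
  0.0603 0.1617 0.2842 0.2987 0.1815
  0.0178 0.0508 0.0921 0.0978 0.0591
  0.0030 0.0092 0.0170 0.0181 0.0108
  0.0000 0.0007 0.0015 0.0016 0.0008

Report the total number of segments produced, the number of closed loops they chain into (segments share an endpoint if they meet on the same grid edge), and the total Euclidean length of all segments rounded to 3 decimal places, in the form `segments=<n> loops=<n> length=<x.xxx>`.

cell (2,1): code 0100 → (2.366,2.000)–(3.000,1.401)
cell (2,2): code 1100 → (2.404,3.000)–(2.366,2.000)
cell (2,3): code 1000 → (3.000,3.505)–(2.404,3.000)
cell (3,1): code 0110 → (3.000,1.401)–(4.000,1.414)
cell (3,3): code 1001 → (4.000,3.483)–(3.000,3.505)
cell (4,1): code 0010 → (4.000,1.414)–(4.983,2.000)
cell (4,2): code 0011 → (4.983,2.000)–(4.965,3.000)
cell (4,3): code 0001 → (4.965,3.000)–(4.000,3.483)
total: 8 segments, chained into 1 closed loop(s), length Σ = 7.877354

segments=8 loops=1 length=7.877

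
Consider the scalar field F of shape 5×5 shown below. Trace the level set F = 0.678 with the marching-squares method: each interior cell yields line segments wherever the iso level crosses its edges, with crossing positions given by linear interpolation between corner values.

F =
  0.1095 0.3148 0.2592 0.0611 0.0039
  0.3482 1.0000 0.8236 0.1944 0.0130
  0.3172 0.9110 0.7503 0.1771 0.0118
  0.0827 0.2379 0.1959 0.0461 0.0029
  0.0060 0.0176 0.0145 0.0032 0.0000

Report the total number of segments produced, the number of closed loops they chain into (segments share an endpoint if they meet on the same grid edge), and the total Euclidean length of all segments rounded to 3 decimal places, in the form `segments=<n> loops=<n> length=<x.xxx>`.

segments=8 loops=1 length=5.789

cell (0,0): code 0100 → (0.530,1.000)–(1.000,0.506)
cell (0,1): code 1100 → (0.742,2.000)–(0.530,1.000)
cell (0,2): code 1000 → (1.000,2.231)–(0.742,2.000)
cell (1,0): code 0110 → (1.000,0.506)–(2.000,0.608)
cell (1,2): code 1001 → (2.000,2.126)–(1.000,2.231)
cell (2,0): code 0010 → (2.000,0.608)–(2.346,1.000)
cell (2,1): code 0011 → (2.346,1.000)–(2.130,2.000)
cell (2,2): code 0001 → (2.130,2.000)–(2.000,2.126)
total: 8 segments, chained into 1 closed loop(s), length Σ = 5.788969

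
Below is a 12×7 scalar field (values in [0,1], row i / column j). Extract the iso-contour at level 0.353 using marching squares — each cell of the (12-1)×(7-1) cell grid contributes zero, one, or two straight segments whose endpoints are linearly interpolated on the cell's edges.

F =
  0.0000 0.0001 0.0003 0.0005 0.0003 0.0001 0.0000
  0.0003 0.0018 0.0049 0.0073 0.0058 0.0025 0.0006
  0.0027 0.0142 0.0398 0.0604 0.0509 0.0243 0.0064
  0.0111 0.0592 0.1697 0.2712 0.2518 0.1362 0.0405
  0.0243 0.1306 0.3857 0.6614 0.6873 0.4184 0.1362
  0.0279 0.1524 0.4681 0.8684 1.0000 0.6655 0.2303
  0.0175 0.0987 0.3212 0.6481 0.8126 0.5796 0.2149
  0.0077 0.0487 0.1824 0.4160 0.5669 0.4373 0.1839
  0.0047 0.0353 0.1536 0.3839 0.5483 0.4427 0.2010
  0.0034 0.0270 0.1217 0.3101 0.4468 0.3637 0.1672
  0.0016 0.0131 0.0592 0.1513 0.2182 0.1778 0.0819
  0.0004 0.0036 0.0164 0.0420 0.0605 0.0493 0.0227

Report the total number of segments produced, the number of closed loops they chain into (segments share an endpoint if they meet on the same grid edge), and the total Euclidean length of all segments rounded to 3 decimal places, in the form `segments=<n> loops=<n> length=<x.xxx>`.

segments=20 loops=1 length=16.416

cell (3,1): code 0100 → (3.849,2.000)–(4.000,1.872)
cell (3,2): code 1100 → (3.210,3.000)–(3.849,2.000)
cell (3,3): code 1100 → (3.232,4.000)–(3.210,3.000)
cell (3,4): code 1100 → (3.768,5.000)–(3.232,4.000)
cell (3,5): code 1000 → (4.000,5.232)–(3.768,5.000)
cell (4,1): code 0110 → (4.000,1.872)–(5.000,1.635)
cell (4,5): code 1001 → (5.000,5.718)–(4.000,5.232)
cell (5,1): code 0010 → (5.000,1.635)–(5.784,2.000)
cell (5,2): code 0111 → (5.784,2.000)–(6.000,2.097)
cell (5,5): code 1001 → (6.000,5.621)–(5.000,5.718)
cell (6,2): code 0110 → (6.000,2.097)–(7.000,2.730)
cell (6,5): code 1001 → (7.000,5.333)–(6.000,5.621)
cell (7,2): code 0110 → (7.000,2.730)–(8.000,2.866)
cell (7,5): code 1001 → (8.000,5.371)–(7.000,5.333)
cell (8,2): code 0010 → (8.000,2.866)–(8.419,3.000)
cell (8,3): code 0111 → (8.419,3.000)–(9.000,3.314)
cell (8,5): code 1001 → (9.000,5.054)–(8.000,5.371)
cell (9,3): code 0010 → (9.000,3.314)–(9.410,4.000)
cell (9,4): code 0011 → (9.410,4.000)–(9.058,5.000)
cell (9,5): code 0001 → (9.058,5.000)–(9.000,5.054)
total: 20 segments, chained into 1 closed loop(s), length Σ = 16.415929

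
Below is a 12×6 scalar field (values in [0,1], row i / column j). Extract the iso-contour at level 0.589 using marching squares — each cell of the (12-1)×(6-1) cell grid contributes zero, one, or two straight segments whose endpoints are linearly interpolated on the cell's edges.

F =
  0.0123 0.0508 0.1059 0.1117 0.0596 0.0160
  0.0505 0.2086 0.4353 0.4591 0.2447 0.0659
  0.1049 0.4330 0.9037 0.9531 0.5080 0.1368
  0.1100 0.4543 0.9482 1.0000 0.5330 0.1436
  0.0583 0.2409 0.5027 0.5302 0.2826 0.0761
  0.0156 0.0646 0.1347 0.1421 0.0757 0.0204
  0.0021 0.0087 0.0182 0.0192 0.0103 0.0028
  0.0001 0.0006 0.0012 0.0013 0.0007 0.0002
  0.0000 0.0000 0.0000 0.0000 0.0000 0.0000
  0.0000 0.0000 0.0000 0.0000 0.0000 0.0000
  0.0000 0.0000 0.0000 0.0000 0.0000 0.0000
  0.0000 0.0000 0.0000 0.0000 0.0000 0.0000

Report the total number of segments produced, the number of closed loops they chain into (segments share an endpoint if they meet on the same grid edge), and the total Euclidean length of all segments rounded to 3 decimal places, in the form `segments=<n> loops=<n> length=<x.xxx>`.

segments=8 loops=1 length=8.384

cell (1,1): code 0100 → (1.328,2.000)–(2.000,1.331)
cell (1,2): code 1100 → (1.263,3.000)–(1.328,2.000)
cell (1,3): code 1000 → (2.000,3.818)–(1.263,3.000)
cell (2,1): code 0110 → (2.000,1.331)–(3.000,1.273)
cell (2,3): code 1001 → (3.000,3.880)–(2.000,3.818)
cell (3,1): code 0010 → (3.000,1.273)–(3.806,2.000)
cell (3,2): code 0011 → (3.806,2.000)–(3.875,3.000)
cell (3,3): code 0001 → (3.875,3.000)–(3.000,3.880)
total: 8 segments, chained into 1 closed loop(s), length Σ = 8.383790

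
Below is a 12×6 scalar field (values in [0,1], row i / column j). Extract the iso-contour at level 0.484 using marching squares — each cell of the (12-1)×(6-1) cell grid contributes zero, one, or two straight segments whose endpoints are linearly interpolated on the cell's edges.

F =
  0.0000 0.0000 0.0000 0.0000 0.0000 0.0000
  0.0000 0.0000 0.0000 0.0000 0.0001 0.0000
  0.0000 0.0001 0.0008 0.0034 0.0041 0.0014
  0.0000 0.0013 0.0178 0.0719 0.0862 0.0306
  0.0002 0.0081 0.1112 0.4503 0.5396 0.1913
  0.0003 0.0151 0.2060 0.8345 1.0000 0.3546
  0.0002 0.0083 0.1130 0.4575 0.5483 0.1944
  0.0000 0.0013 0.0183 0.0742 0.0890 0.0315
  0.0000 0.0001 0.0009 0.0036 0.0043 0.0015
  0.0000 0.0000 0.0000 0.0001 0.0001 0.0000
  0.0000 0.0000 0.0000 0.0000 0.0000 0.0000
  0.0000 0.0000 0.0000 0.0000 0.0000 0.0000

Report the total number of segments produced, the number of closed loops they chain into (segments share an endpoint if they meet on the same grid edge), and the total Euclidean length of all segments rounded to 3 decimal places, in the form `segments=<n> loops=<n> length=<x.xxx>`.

cell (3,3): code 0100 → (3.877,4.000)–(4.000,3.377)
cell (3,4): code 1000 → (4.000,4.160)–(3.877,4.000)
cell (4,2): code 0100 → (4.088,3.000)–(5.000,2.442)
cell (4,3): code 1110 → (4.000,3.377)–(4.088,3.000)
cell (4,4): code 1001 → (5.000,4.800)–(4.000,4.160)
cell (5,2): code 0010 → (5.000,2.442)–(5.930,3.000)
cell (5,3): code 0111 → (5.930,3.000)–(6.000,3.292)
cell (5,4): code 1001 → (6.000,4.182)–(5.000,4.800)
cell (6,3): code 0010 → (6.000,3.292)–(6.140,4.000)
cell (6,4): code 0001 → (6.140,4.000)–(6.000,4.182)
total: 10 segments, chained into 1 closed loop(s), length Σ = 6.990767

segments=10 loops=1 length=6.991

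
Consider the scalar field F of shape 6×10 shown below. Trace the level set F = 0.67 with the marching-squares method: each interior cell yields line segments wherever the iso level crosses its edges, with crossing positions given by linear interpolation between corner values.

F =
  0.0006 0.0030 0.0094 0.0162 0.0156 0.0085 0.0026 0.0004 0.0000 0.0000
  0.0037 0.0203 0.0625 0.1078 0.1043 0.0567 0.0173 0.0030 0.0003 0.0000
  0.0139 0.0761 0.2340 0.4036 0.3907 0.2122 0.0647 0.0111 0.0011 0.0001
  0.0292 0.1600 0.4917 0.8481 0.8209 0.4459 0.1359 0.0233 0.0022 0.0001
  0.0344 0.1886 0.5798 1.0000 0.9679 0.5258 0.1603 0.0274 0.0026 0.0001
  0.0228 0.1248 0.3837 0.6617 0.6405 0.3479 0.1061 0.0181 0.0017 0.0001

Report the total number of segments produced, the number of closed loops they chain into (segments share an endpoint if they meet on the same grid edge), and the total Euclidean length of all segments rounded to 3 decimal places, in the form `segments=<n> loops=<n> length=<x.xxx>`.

cell (2,2): code 0100 → (2.599,3.000)–(3.000,2.500)
cell (2,3): code 1100 → (2.649,4.000)–(2.599,3.000)
cell (2,4): code 1000 → (3.000,4.402)–(2.649,4.000)
cell (3,2): code 0110 → (3.000,2.500)–(4.000,2.215)
cell (3,4): code 1001 → (4.000,4.674)–(3.000,4.402)
cell (4,2): code 0010 → (4.000,2.215)–(4.975,3.000)
cell (4,3): code 0011 → (4.975,3.000)–(4.910,4.000)
cell (4,4): code 0001 → (4.910,4.000)–(4.000,4.674)
total: 8 segments, chained into 1 closed loop(s), length Σ = 7.638450

segments=8 loops=1 length=7.638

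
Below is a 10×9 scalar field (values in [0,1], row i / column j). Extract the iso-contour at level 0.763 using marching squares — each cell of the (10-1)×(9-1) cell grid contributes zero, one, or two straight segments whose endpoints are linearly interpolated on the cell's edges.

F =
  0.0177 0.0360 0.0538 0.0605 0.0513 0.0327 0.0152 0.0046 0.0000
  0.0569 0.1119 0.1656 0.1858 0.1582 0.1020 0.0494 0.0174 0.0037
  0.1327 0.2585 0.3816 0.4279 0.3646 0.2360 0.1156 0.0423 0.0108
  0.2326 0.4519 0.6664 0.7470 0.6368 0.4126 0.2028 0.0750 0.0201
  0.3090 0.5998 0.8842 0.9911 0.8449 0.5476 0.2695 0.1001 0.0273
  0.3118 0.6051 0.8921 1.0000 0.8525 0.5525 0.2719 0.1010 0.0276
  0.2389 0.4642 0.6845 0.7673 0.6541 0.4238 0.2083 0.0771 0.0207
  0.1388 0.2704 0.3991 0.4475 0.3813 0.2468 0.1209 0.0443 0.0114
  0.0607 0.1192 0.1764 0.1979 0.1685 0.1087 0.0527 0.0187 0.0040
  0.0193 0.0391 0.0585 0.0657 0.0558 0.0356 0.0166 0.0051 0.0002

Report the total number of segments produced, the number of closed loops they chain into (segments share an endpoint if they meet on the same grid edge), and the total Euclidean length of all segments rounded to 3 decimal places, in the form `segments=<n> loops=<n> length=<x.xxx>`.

segments=12 loops=1 length=8.918

cell (3,1): code 0100 → (3.444,2.000)–(4.000,1.574)
cell (3,2): code 1100 → (3.066,3.000)–(3.444,2.000)
cell (3,3): code 1100 → (3.606,4.000)–(3.066,3.000)
cell (3,4): code 1000 → (4.000,4.275)–(3.606,4.000)
cell (4,1): code 0110 → (4.000,1.574)–(5.000,1.550)
cell (4,4): code 1001 → (5.000,4.298)–(4.000,4.275)
cell (5,1): code 0010 → (5.000,1.550)–(5.622,2.000)
cell (5,2): code 0111 → (5.622,2.000)–(6.000,2.948)
cell (5,3): code 1011 → (6.000,3.038)–(5.451,4.000)
cell (5,4): code 0001 → (5.451,4.000)–(5.000,4.298)
cell (6,2): code 0010 → (6.000,2.948)–(6.013,3.000)
cell (6,3): code 0001 → (6.013,3.000)–(6.000,3.038)
total: 12 segments, chained into 1 closed loop(s), length Σ = 8.918369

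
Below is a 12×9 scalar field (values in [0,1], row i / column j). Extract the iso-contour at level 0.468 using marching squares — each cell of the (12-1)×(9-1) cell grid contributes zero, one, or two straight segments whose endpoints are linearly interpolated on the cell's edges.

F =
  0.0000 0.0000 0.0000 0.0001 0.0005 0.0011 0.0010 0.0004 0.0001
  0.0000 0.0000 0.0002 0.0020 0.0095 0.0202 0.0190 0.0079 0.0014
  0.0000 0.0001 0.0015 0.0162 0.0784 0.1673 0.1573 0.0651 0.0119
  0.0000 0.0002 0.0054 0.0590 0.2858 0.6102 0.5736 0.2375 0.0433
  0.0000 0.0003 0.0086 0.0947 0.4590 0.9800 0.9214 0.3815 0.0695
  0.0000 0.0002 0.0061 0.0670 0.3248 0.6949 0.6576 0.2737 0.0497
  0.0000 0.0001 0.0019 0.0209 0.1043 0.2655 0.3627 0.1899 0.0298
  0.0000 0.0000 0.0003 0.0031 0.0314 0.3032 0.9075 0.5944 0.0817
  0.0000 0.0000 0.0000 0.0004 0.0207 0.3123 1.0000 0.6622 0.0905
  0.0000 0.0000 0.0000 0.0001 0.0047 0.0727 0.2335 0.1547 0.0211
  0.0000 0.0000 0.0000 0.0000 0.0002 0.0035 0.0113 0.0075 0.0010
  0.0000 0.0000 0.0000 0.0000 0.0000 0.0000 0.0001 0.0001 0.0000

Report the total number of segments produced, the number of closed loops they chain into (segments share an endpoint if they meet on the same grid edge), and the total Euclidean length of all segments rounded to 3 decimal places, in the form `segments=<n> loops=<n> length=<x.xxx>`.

segments=18 loops=2 length=16.172

cell (2,4): code 0100 → (2.679,5.000)–(3.000,4.562)
cell (2,5): code 1100 → (2.746,6.000)–(2.679,5.000)
cell (2,6): code 1000 → (3.000,6.314)–(2.746,6.000)
cell (3,4): code 0110 → (3.000,4.562)–(4.000,4.017)
cell (3,6): code 1001 → (4.000,6.840)–(3.000,6.314)
cell (4,4): code 0110 → (4.000,4.017)–(5.000,4.387)
cell (4,6): code 1001 → (5.000,6.494)–(4.000,6.840)
cell (5,4): code 0010 → (5.000,4.387)–(5.528,5.000)
cell (5,5): code 0011 → (5.528,5.000)–(5.643,6.000)
cell (5,6): code 0001 → (5.643,6.000)–(5.000,6.494)
cell (6,5): code 0100 → (6.193,6.000)–(7.000,5.273)
cell (6,6): code 1100 → (6.688,7.000)–(6.193,6.000)
cell (6,7): code 1000 → (7.000,7.247)–(6.688,7.000)
cell (7,5): code 0110 → (7.000,5.273)–(8.000,5.226)
cell (7,7): code 1001 → (8.000,7.340)–(7.000,7.247)
cell (8,5): code 0010 → (8.000,5.226)–(8.694,6.000)
cell (8,6): code 0011 → (8.694,6.000)–(8.383,7.000)
cell (8,7): code 0001 → (8.383,7.000)–(8.000,7.340)
total: 18 segments, chained into 2 closed loop(s), length Σ = 16.172030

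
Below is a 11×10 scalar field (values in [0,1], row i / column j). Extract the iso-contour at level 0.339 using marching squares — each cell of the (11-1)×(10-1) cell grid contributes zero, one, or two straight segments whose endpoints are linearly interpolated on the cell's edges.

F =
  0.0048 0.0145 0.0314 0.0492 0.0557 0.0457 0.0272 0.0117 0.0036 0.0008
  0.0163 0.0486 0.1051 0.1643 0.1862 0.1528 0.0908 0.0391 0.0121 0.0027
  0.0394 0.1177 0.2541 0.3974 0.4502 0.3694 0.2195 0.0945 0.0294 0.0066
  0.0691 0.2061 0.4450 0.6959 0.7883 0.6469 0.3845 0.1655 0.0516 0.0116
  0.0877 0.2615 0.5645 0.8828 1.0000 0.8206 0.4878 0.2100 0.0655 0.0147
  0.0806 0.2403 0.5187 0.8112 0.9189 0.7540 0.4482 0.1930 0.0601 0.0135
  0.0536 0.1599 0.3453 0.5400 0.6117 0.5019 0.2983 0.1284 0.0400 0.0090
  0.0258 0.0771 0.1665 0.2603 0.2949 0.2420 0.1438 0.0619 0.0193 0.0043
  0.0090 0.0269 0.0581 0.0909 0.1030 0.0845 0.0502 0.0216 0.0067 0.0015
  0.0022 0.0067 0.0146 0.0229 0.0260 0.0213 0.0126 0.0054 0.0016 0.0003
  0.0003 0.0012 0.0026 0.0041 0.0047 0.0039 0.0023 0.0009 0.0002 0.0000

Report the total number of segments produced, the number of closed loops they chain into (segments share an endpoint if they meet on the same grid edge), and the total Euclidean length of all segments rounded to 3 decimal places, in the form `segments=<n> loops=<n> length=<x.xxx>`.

cell (1,2): code 0100 → (1.749,3.000)–(2.000,2.592)
cell (1,3): code 1100 → (1.579,4.000)–(1.749,3.000)
cell (1,4): code 1100 → (1.860,5.000)–(1.579,4.000)
cell (1,5): code 1000 → (2.000,5.203)–(1.860,5.000)
cell (2,1): code 0100 → (2.445,2.000)–(3.000,1.556)
cell (2,2): code 1110 → (2.000,2.592)–(2.445,2.000)
cell (2,5): code 1101 → (2.724,6.000)–(2.000,5.203)
cell (2,6): code 1000 → (3.000,6.208)–(2.724,6.000)
cell (3,1): code 0110 → (3.000,1.556)–(4.000,1.256)
cell (3,6): code 1001 → (4.000,6.536)–(3.000,6.208)
cell (4,1): code 0110 → (4.000,1.256)–(5.000,1.355)
cell (4,6): code 1001 → (5.000,6.428)–(4.000,6.536)
cell (5,1): code 0110 → (5.000,1.355)–(6.000,1.966)
cell (5,5): code 1011 → (6.000,5.800)–(5.728,6.000)
cell (5,6): code 0001 → (5.728,6.000)–(5.000,6.428)
cell (6,1): code 0010 → (6.000,1.966)–(6.035,2.000)
cell (6,2): code 0011 → (6.035,2.000)–(6.719,3.000)
cell (6,3): code 0011 → (6.719,3.000)–(6.861,4.000)
cell (6,4): code 0011 → (6.861,4.000)–(6.627,5.000)
cell (6,5): code 0001 → (6.627,5.000)–(6.000,5.800)
total: 20 segments, chained into 1 closed loop(s), length Σ = 16.427057

segments=20 loops=1 length=16.427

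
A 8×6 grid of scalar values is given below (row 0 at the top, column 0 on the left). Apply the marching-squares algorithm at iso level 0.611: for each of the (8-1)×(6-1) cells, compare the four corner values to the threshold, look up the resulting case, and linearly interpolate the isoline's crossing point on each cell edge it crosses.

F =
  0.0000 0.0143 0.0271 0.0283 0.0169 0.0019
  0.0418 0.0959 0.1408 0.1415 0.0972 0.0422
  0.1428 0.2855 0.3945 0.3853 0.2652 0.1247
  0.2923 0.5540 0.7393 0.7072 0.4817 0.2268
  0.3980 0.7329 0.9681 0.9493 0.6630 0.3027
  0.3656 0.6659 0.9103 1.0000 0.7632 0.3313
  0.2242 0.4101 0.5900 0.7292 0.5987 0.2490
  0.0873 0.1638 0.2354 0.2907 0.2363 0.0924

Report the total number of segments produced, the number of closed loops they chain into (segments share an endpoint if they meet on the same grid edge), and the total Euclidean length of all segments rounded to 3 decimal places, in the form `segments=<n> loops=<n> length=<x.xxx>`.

segments=16 loops=1 length=11.424

cell (2,1): code 0100 → (2.628,2.000)–(3.000,1.308)
cell (2,2): code 1100 → (2.701,3.000)–(2.628,2.000)
cell (2,3): code 1000 → (3.000,3.427)–(2.701,3.000)
cell (3,0): code 0100 → (3.319,1.000)–(4.000,0.636)
cell (3,1): code 1110 → (3.000,1.308)–(3.319,1.000)
cell (3,3): code 1101 → (3.713,4.000)–(3.000,3.427)
cell (3,4): code 1000 → (4.000,4.144)–(3.713,4.000)
cell (4,0): code 0110 → (4.000,0.636)–(5.000,0.817)
cell (4,4): code 1001 → (5.000,4.352)–(4.000,4.144)
cell (5,0): code 0010 → (5.000,0.817)–(5.215,1.000)
cell (5,1): code 0011 → (5.215,1.000)–(5.934,2.000)
cell (5,2): code 0111 → (5.934,2.000)–(6.000,2.151)
cell (5,3): code 1011 → (6.000,3.906)–(5.925,4.000)
cell (5,4): code 0001 → (5.925,4.000)–(5.000,4.352)
cell (6,2): code 0010 → (6.000,2.151)–(6.270,3.000)
cell (6,3): code 0001 → (6.270,3.000)–(6.000,3.906)
total: 16 segments, chained into 1 closed loop(s), length Σ = 11.423685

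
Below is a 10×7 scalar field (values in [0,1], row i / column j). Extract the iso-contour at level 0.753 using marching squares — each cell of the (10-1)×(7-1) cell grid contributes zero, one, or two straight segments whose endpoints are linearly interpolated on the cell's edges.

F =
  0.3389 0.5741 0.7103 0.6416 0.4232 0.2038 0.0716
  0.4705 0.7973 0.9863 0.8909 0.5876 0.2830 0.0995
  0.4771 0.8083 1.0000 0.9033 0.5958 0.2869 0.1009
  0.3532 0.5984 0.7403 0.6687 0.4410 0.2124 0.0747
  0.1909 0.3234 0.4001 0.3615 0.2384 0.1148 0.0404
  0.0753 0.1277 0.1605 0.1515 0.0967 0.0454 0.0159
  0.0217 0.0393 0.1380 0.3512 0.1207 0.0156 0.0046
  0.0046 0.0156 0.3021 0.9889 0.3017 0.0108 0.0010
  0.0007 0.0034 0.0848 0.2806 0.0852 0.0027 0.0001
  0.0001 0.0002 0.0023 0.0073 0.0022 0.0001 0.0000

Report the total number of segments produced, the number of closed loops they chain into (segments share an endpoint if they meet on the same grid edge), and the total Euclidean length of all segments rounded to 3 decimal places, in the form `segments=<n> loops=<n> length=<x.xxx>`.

cell (0,0): code 0100 → (0.802,1.000)–(1.000,0.864)
cell (0,1): code 1100 → (0.155,2.000)–(0.802,1.000)
cell (0,2): code 1100 → (0.447,3.000)–(0.155,2.000)
cell (0,3): code 1000 → (1.000,3.455)–(0.447,3.000)
cell (1,0): code 0110 → (1.000,0.864)–(2.000,0.833)
cell (1,3): code 1001 → (2.000,3.489)–(1.000,3.455)
cell (2,0): code 0010 → (2.000,0.833)–(2.263,1.000)
cell (2,1): code 0011 → (2.263,1.000)–(2.951,2.000)
cell (2,2): code 0011 → (2.951,2.000)–(2.641,3.000)
cell (2,3): code 0001 → (2.641,3.000)–(2.000,3.489)
cell (6,2): code 0100 → (6.630,3.000)–(7.000,2.657)
cell (6,3): code 1000 → (7.000,3.343)–(6.630,3.000)
cell (7,2): code 0010 → (7.000,2.657)–(7.333,3.000)
cell (7,3): code 0001 → (7.333,3.000)–(7.000,3.343)
total: 14 segments, chained into 2 closed loop(s), length Σ = 10.534811

segments=14 loops=2 length=10.535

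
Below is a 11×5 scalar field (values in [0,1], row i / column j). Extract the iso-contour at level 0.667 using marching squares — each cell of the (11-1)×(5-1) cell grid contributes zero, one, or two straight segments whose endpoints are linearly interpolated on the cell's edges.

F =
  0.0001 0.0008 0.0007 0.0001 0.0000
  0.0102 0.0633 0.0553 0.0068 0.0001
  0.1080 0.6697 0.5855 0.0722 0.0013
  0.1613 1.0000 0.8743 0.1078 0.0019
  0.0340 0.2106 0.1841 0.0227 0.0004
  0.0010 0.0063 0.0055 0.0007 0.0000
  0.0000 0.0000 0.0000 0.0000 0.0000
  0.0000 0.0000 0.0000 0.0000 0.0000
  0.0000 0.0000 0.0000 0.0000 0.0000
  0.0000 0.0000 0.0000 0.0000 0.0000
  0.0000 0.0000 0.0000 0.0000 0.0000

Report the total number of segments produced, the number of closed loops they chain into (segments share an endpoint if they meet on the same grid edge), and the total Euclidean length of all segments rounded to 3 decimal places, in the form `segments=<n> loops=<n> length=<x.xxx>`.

segments=8 loops=1 length=4.879

cell (1,0): code 0100 → (1.996,1.000)–(2.000,0.995)
cell (1,1): code 1000 → (2.000,1.032)–(1.996,1.000)
cell (2,0): code 0110 → (2.000,0.995)–(3.000,0.603)
cell (2,1): code 1101 → (2.282,2.000)–(2.000,1.032)
cell (2,2): code 1000 → (3.000,2.270)–(2.282,2.000)
cell (3,0): code 0010 → (3.000,0.603)–(3.422,1.000)
cell (3,1): code 0011 → (3.422,1.000)–(3.300,2.000)
cell (3,2): code 0001 → (3.300,2.000)–(3.000,2.270)
total: 8 segments, chained into 1 closed loop(s), length Σ = 4.879214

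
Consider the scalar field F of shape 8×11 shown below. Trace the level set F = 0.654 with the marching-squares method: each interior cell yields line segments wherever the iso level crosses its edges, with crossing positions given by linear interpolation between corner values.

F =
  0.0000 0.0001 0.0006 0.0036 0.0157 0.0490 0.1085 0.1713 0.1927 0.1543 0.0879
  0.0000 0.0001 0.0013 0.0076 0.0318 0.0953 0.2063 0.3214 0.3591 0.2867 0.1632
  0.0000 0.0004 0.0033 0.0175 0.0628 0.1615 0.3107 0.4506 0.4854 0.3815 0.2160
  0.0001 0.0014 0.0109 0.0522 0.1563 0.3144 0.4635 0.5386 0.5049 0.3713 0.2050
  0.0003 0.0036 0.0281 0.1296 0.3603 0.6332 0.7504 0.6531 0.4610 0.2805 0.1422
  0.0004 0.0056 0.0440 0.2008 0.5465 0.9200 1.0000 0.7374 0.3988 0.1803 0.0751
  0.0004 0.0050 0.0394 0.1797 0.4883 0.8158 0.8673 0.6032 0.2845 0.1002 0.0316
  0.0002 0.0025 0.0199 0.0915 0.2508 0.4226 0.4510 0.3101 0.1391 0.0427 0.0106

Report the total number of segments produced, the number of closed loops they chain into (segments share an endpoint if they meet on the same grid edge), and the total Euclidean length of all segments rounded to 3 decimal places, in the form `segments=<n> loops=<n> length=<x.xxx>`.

cell (3,5): code 0100 → (3.664,6.000)–(4.000,5.177)
cell (3,6): code 1000 → (4.000,6.991)–(3.664,6.000)
cell (4,4): code 0100 → (4.073,5.000)–(5.000,4.288)
cell (4,5): code 1110 → (4.000,5.177)–(4.073,5.000)
cell (4,6): code 1101 → (4.011,7.000)–(4.000,6.991)
cell (4,7): code 1000 → (5.000,7.246)–(4.011,7.000)
cell (5,4): code 0110 → (5.000,4.288)–(6.000,4.506)
cell (5,6): code 1011 → (6.000,6.808)–(5.621,7.000)
cell (5,7): code 0001 → (5.621,7.000)–(5.000,7.246)
cell (6,4): code 0010 → (6.000,4.506)–(6.411,5.000)
cell (6,5): code 0011 → (6.411,5.000)–(6.512,6.000)
cell (6,6): code 0001 → (6.512,6.000)–(6.000,6.808)
total: 12 segments, chained into 1 closed loop(s), length Σ = 9.050542

segments=12 loops=1 length=9.051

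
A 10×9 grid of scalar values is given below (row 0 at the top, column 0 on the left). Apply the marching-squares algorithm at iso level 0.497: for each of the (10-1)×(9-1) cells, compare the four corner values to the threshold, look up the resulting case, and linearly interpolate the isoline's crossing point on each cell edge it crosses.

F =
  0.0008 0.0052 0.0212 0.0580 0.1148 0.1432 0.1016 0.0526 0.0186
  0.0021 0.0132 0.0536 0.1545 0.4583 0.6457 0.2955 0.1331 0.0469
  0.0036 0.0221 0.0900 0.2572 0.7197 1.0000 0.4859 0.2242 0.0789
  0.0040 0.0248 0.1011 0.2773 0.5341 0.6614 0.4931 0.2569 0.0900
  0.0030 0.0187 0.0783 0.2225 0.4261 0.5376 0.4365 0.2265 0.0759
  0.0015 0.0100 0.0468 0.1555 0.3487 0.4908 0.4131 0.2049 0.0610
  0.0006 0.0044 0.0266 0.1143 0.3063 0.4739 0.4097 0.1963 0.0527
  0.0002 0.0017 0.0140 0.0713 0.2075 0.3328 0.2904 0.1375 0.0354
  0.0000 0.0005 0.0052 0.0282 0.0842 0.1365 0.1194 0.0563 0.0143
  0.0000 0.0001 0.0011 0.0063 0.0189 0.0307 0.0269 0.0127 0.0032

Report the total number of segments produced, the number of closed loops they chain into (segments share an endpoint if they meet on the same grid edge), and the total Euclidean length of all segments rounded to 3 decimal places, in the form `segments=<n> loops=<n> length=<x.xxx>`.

segments=12 loops=1 length=10.133

cell (0,4): code 0100 → (0.704,5.000)–(1.000,4.207)
cell (0,5): code 1000 → (1.000,5.425)–(0.704,5.000)
cell (1,3): code 0100 → (1.148,4.000)–(2.000,3.518)
cell (1,4): code 1110 → (1.000,4.207)–(1.148,4.000)
cell (1,5): code 1001 → (2.000,5.978)–(1.000,5.425)
cell (2,3): code 0110 → (2.000,3.518)–(3.000,3.856)
cell (2,5): code 1001 → (3.000,5.977)–(2.000,5.978)
cell (3,3): code 0010 → (3.000,3.856)–(3.344,4.000)
cell (3,4): code 0111 → (3.344,4.000)–(4.000,4.636)
cell (3,5): code 1001 → (4.000,5.402)–(3.000,5.977)
cell (4,4): code 0010 → (4.000,4.636)–(4.868,5.000)
cell (4,5): code 0001 → (4.868,5.000)–(4.000,5.402)
total: 12 segments, chained into 1 closed loop(s), length Σ = 10.132577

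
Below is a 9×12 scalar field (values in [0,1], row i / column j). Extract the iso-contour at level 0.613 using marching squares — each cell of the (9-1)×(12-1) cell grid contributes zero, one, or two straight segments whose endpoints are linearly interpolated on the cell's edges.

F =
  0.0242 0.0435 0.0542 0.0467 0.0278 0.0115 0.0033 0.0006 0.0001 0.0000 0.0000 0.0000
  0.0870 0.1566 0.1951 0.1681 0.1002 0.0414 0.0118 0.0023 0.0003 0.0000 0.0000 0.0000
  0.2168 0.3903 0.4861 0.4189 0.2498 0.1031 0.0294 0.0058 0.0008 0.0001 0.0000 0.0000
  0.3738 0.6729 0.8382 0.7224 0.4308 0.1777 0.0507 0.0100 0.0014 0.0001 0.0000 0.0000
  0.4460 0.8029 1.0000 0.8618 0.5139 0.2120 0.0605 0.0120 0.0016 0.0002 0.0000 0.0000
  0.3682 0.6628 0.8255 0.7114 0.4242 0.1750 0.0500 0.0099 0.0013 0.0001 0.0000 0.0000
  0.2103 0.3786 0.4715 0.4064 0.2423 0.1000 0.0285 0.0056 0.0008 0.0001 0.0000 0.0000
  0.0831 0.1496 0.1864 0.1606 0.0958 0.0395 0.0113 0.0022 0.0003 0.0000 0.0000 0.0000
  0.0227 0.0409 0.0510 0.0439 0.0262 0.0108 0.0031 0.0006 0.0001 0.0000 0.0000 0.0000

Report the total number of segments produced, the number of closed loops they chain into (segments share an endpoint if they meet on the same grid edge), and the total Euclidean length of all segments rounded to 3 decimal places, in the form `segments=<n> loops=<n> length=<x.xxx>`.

cell (2,0): code 0100 → (2.788,1.000)–(3.000,0.800)
cell (2,1): code 1100 → (2.360,2.000)–(2.788,1.000)
cell (2,2): code 1100 → (2.640,3.000)–(2.360,2.000)
cell (2,3): code 1000 → (3.000,3.375)–(2.640,3.000)
cell (3,0): code 0110 → (3.000,0.800)–(4.000,0.468)
cell (3,3): code 1001 → (4.000,3.715)–(3.000,3.375)
cell (4,0): code 0110 → (4.000,0.468)–(5.000,0.831)
cell (4,3): code 1001 → (5.000,3.343)–(4.000,3.715)
cell (5,0): code 0010 → (5.000,0.831)–(5.175,1.000)
cell (5,1): code 0011 → (5.175,1.000)–(5.600,2.000)
cell (5,2): code 0011 → (5.600,2.000)–(5.323,3.000)
cell (5,3): code 0001 → (5.323,3.000)–(5.000,3.343)
total: 12 segments, chained into 1 closed loop(s), length Σ = 10.017029

segments=12 loops=1 length=10.017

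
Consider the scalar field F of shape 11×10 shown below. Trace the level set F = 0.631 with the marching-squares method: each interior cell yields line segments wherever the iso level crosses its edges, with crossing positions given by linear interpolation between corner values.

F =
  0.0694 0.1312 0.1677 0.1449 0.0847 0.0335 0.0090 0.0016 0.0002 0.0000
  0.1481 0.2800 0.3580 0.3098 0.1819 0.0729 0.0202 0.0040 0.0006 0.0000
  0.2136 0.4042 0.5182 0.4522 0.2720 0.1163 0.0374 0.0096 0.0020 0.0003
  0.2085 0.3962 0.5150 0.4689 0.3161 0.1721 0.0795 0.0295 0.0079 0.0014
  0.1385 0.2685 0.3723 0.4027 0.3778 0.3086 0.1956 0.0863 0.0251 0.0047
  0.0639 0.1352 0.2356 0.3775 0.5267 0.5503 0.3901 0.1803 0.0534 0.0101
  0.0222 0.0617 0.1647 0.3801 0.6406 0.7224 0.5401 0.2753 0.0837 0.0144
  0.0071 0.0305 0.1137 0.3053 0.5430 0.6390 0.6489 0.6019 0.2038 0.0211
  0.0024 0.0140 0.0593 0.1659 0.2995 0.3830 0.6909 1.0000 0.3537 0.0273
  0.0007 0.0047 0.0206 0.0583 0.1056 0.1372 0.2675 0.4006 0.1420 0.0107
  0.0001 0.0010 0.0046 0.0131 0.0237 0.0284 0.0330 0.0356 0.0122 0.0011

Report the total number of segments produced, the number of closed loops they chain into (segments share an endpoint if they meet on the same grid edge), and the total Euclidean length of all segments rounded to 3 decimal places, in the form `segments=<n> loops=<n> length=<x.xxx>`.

segments=14 loops=1 length=9.944

cell (5,3): code 0100 → (5.916,4.000)–(6.000,3.963)
cell (5,4): code 1100 → (5.469,5.000)–(5.916,4.000)
cell (5,5): code 1000 → (6.000,5.501)–(5.469,5.000)
cell (6,3): code 0010 → (6.000,3.963)–(6.098,4.000)
cell (6,4): code 0111 → (6.098,4.000)–(7.000,4.917)
cell (6,5): code 1101 → (6.835,6.000)–(6.000,5.501)
cell (6,6): code 1000 → (7.000,6.381)–(6.835,6.000)
cell (7,4): code 0010 → (7.000,4.917)–(7.031,5.000)
cell (7,5): code 0111 → (7.031,5.000)–(8.000,5.805)
cell (7,6): code 1101 → (7.073,7.000)–(7.000,6.381)
cell (7,7): code 1000 → (8.000,7.571)–(7.073,7.000)
cell (8,5): code 0010 → (8.000,5.805)–(8.141,6.000)
cell (8,6): code 0011 → (8.141,6.000)–(8.616,7.000)
cell (8,7): code 0001 → (8.616,7.000)–(8.000,7.571)
total: 14 segments, chained into 1 closed loop(s), length Σ = 9.944087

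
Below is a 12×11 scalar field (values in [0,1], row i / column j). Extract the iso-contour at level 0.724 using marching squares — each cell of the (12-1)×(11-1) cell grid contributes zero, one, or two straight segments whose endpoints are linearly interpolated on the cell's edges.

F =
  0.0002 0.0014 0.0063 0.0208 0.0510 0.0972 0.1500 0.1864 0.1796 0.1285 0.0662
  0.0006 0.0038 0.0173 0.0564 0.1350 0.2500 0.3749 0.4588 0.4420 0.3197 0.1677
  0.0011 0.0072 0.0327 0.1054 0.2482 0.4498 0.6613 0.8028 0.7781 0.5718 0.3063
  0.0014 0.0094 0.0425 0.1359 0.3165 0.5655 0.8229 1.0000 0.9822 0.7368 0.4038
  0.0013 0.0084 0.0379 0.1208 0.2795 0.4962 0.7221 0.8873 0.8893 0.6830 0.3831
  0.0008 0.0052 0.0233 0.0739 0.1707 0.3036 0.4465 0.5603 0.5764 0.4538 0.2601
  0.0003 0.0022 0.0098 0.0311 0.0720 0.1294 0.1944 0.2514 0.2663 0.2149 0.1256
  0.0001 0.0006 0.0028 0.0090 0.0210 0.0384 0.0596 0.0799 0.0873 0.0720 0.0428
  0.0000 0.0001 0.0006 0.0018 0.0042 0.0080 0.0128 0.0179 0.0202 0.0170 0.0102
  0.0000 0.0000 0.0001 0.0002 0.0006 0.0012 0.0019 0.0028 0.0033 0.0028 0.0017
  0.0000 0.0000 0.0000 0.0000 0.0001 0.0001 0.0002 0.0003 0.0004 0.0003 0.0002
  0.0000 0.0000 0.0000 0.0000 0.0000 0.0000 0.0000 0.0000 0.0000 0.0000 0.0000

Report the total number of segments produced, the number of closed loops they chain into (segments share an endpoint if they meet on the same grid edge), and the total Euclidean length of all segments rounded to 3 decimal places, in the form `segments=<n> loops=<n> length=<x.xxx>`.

segments=14 loops=1 length=9.664

cell (1,6): code 0100 → (1.771,7.000)–(2.000,6.443)
cell (1,7): code 1100 → (1.839,8.000)–(1.771,7.000)
cell (1,8): code 1000 → (2.000,8.262)–(1.839,8.000)
cell (2,5): code 0100 → (2.388,6.000)–(3.000,5.616)
cell (2,6): code 1110 → (2.000,6.443)–(2.388,6.000)
cell (2,8): code 1101 → (2.922,9.000)–(2.000,8.262)
cell (2,9): code 1000 → (3.000,9.038)–(2.922,9.000)
cell (3,5): code 0010 → (3.000,5.616)–(3.981,6.000)
cell (3,6): code 0111 → (3.981,6.000)–(4.000,6.012)
cell (3,8): code 1011 → (4.000,8.801)–(3.238,9.000)
cell (3,9): code 0001 → (3.238,9.000)–(3.000,9.038)
cell (4,6): code 0010 → (4.000,6.012)–(4.499,7.000)
cell (4,7): code 0011 → (4.499,7.000)–(4.528,8.000)
cell (4,8): code 0001 → (4.528,8.000)–(4.000,8.801)
total: 14 segments, chained into 1 closed loop(s), length Σ = 9.663511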